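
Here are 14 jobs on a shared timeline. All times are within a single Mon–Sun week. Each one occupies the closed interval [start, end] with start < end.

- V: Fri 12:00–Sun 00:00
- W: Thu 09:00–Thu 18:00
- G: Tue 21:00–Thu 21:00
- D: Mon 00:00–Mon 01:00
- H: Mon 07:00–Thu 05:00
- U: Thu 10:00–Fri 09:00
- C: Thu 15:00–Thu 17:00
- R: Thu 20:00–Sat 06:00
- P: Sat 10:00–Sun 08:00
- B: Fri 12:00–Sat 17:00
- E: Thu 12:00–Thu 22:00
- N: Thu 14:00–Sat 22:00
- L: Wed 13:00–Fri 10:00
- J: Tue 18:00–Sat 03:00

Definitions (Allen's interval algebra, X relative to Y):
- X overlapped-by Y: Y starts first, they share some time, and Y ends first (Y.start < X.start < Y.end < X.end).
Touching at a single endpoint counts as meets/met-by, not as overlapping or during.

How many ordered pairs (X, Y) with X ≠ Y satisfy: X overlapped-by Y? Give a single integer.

27

Checking all 182 ordered pairs for relation 'overlapped-by'; matching pairs in alphabetical order:
(B, J): B overlapped-by J ✓
(B, R): B overlapped-by R ✓
(E, G): E overlapped-by G ✓
(E, W): E overlapped-by W ✓
(G, H): G overlapped-by H ✓
(J, H): J overlapped-by H ✓
(L, G): L overlapped-by G ✓
(L, H): L overlapped-by H ✓
(N, E): N overlapped-by E ✓
(N, G): N overlapped-by G ✓
(N, J): N overlapped-by J ✓
(N, L): N overlapped-by L ✓
(N, U): N overlapped-by U ✓
(N, W): N overlapped-by W ✓
(P, B): P overlapped-by B ✓
(P, N): P overlapped-by N ✓
(P, V): P overlapped-by V ✓
(R, E): R overlapped-by E ✓
(R, G): R overlapped-by G ✓
(R, J): R overlapped-by J ✓
(R, L): R overlapped-by L ✓
(R, U): R overlapped-by U ✓
(U, G): U overlapped-by G ✓
(U, W): U overlapped-by W ✓
... plus 3 further pairs not listed.
Count: 27.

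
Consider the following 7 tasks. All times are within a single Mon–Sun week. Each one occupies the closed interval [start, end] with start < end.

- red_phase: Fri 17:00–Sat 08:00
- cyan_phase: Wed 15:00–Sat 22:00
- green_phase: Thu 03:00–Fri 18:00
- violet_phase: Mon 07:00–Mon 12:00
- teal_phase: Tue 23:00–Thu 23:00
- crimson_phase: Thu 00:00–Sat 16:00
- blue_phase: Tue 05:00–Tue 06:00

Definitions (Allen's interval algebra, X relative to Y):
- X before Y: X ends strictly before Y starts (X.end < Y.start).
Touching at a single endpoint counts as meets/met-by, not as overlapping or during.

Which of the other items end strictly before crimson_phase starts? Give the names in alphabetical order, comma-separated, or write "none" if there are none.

Target crimson_phase = [Thu 00:00, Sat 16:00].
blue_phase [Tue 05:00, Tue 06:00] → before → yes.
cyan_phase [Wed 15:00, Sat 22:00] → contains → no.
green_phase [Thu 03:00, Fri 18:00] → during → no.
red_phase [Fri 17:00, Sat 08:00] → during → no.
teal_phase [Tue 23:00, Thu 23:00] → overlaps → no.
violet_phase [Mon 07:00, Mon 12:00] → before → yes.
Result: blue_phase, violet_phase.

blue_phase, violet_phase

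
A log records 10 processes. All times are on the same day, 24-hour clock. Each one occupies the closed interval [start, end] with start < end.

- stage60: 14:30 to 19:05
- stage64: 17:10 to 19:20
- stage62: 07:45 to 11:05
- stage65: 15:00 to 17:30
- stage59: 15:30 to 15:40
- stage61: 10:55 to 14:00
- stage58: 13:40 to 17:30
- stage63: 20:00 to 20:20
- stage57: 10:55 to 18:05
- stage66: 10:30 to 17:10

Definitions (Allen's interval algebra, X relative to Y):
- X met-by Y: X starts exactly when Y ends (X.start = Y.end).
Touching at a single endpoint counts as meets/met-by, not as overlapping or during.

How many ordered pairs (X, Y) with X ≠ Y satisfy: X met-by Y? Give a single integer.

1

Checking all 90 ordered pairs for relation 'met-by'; matching pairs in alphabetical order:
(stage64, stage66): stage64 met-by stage66 ✓
Count: 1.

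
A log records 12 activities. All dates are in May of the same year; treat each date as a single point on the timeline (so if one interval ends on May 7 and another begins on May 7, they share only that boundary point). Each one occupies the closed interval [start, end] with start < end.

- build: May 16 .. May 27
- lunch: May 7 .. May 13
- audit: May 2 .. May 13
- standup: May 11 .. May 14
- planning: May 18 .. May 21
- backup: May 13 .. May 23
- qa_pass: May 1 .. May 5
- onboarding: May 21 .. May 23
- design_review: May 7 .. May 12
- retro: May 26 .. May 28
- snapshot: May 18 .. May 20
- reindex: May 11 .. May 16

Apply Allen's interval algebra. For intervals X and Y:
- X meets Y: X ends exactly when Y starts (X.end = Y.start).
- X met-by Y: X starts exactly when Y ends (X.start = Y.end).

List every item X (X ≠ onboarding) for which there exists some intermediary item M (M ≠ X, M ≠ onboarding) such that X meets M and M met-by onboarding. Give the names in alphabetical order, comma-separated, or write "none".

none

Target onboarding = [May 21, May 23].
Intermediaries M with M met-by onboarding: none.
Union: none.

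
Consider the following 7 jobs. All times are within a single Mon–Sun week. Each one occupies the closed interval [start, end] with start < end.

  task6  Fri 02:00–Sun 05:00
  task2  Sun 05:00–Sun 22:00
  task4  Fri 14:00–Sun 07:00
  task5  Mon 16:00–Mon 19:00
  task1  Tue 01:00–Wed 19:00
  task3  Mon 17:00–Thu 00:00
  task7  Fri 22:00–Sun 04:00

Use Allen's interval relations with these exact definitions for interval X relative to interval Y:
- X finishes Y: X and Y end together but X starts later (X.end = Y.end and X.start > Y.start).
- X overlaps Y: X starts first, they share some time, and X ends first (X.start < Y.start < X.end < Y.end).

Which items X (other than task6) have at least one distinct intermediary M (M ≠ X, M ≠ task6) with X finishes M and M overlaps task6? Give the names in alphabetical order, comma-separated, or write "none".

Target task6 = [Fri 02:00, Sun 05:00].
Intermediaries M with M overlaps task6: none.
Union: none.

none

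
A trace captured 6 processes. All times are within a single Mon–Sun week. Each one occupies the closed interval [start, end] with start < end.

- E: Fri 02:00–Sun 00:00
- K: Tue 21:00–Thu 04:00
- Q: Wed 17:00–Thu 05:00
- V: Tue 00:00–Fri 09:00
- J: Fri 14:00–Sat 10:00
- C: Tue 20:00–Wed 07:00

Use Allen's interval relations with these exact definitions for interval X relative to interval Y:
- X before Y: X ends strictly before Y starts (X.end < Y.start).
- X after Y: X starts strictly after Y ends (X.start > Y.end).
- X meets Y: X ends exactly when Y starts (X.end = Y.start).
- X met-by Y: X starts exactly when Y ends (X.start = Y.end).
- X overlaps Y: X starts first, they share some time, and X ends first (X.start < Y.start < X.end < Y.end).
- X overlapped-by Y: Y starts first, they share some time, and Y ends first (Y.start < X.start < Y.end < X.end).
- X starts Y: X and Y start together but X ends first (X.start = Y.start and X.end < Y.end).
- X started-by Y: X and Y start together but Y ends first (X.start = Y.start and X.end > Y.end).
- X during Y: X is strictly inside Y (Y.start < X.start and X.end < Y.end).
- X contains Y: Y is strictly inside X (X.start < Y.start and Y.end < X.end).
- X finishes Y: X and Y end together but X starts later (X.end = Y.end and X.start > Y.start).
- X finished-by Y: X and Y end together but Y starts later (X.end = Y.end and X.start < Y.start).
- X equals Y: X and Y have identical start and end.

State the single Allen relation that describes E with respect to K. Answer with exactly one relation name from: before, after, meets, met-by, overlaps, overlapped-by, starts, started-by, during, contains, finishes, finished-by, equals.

E = [Fri 02:00, Sun 00:00]; K = [Tue 21:00, Thu 04:00].
Compare endpoints: E.start > K.start, E.start > K.end, E.end > K.start, E.end > K.end.
That pattern is 'after'.

after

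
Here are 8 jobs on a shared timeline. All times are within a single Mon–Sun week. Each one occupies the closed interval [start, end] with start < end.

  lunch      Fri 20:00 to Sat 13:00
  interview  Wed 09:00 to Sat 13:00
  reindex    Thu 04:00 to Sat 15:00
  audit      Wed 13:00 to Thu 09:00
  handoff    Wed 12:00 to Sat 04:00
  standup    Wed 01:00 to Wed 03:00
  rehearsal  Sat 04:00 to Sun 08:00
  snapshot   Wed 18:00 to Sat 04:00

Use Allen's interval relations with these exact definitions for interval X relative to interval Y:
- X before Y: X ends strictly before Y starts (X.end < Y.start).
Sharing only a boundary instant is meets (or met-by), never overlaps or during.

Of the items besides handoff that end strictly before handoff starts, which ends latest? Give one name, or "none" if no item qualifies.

standup

Target handoff = [Wed 12:00, Sat 04:00].
audit [Wed 13:00, Thu 09:00] → during → excluded.
interview [Wed 09:00, Sat 13:00] → contains → excluded.
lunch [Fri 20:00, Sat 13:00] → overlapped-by → excluded.
rehearsal [Sat 04:00, Sun 08:00] → met-by → excluded.
reindex [Thu 04:00, Sat 15:00] → overlapped-by → excluded.
snapshot [Wed 18:00, Sat 04:00] → finishes → excluded.
standup [Wed 01:00, Wed 03:00] → before → candidate.
Among candidates, latest end is Wed 03:00 → standup.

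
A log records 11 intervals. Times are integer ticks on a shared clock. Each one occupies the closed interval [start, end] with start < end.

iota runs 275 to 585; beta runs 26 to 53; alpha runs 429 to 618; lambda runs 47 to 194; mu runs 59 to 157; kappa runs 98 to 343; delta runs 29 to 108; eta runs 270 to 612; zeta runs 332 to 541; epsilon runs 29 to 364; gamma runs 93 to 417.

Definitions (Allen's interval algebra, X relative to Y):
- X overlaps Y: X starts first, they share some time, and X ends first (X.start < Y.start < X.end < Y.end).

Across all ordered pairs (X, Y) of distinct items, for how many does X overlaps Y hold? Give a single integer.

Checking all 110 ordered pairs for relation 'overlaps'; matching pairs in alphabetical order:
(beta, delta): beta overlaps delta ✓
(beta, epsilon): beta overlaps epsilon ✓
(beta, lambda): beta overlaps lambda ✓
(delta, gamma): delta overlaps gamma ✓
(delta, kappa): delta overlaps kappa ✓
(delta, lambda): delta overlaps lambda ✓
(delta, mu): delta overlaps mu ✓
(epsilon, eta): epsilon overlaps eta ✓
(epsilon, gamma): epsilon overlaps gamma ✓
(epsilon, iota): epsilon overlaps iota ✓
(epsilon, zeta): epsilon overlaps zeta ✓
(eta, alpha): eta overlaps alpha ✓
(gamma, eta): gamma overlaps eta ✓
(gamma, iota): gamma overlaps iota ✓
(gamma, zeta): gamma overlaps zeta ✓
(iota, alpha): iota overlaps alpha ✓
(kappa, eta): kappa overlaps eta ✓
(kappa, iota): kappa overlaps iota ✓
(kappa, zeta): kappa overlaps zeta ✓
(lambda, gamma): lambda overlaps gamma ✓
(lambda, kappa): lambda overlaps kappa ✓
(mu, gamma): mu overlaps gamma ✓
(mu, kappa): mu overlaps kappa ✓
(zeta, alpha): zeta overlaps alpha ✓
Count: 24.

24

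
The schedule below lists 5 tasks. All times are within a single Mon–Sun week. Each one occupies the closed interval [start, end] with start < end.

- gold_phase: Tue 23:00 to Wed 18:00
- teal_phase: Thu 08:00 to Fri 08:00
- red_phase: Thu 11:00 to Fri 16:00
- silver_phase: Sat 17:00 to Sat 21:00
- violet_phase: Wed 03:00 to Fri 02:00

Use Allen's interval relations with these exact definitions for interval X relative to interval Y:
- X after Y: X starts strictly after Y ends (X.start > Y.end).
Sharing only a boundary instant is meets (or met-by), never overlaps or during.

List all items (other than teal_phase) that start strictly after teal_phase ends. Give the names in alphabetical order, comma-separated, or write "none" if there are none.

silver_phase

Target teal_phase = [Thu 08:00, Fri 08:00].
gold_phase [Tue 23:00, Wed 18:00] → before → no.
red_phase [Thu 11:00, Fri 16:00] → overlapped-by → no.
silver_phase [Sat 17:00, Sat 21:00] → after → yes.
violet_phase [Wed 03:00, Fri 02:00] → overlaps → no.
Result: silver_phase.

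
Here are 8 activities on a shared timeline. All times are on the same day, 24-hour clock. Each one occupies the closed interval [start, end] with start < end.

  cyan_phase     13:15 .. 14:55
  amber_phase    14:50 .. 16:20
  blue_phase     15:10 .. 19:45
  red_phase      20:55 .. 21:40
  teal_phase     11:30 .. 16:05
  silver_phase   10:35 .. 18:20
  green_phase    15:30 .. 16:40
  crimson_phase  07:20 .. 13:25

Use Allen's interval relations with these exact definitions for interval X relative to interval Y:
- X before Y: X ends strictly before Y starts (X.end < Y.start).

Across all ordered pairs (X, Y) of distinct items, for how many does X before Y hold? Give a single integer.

12

Checking all 56 ordered pairs for relation 'before'; matching pairs in alphabetical order:
(amber_phase, red_phase): amber_phase before red_phase ✓
(blue_phase, red_phase): blue_phase before red_phase ✓
(crimson_phase, amber_phase): crimson_phase before amber_phase ✓
(crimson_phase, blue_phase): crimson_phase before blue_phase ✓
(crimson_phase, green_phase): crimson_phase before green_phase ✓
(crimson_phase, red_phase): crimson_phase before red_phase ✓
(cyan_phase, blue_phase): cyan_phase before blue_phase ✓
(cyan_phase, green_phase): cyan_phase before green_phase ✓
(cyan_phase, red_phase): cyan_phase before red_phase ✓
(green_phase, red_phase): green_phase before red_phase ✓
(silver_phase, red_phase): silver_phase before red_phase ✓
(teal_phase, red_phase): teal_phase before red_phase ✓
Count: 12.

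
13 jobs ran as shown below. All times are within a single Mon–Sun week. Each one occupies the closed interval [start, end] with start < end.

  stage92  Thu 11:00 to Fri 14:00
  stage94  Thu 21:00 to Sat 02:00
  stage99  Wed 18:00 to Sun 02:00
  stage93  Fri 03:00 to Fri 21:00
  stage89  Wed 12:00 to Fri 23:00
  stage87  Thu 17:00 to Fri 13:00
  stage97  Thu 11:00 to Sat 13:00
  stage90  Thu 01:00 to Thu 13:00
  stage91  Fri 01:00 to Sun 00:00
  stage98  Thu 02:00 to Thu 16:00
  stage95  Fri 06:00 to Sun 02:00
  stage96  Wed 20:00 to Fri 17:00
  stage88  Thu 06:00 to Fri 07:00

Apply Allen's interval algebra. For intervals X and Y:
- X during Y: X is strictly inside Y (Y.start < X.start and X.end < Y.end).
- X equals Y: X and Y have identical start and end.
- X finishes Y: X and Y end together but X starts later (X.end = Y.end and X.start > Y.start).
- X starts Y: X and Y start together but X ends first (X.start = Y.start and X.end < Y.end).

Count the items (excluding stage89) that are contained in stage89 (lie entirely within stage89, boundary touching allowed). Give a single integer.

Target stage89 = [Wed 12:00, Fri 23:00].
stage87 [Thu 17:00, Fri 13:00] → during → counts.
stage88 [Thu 06:00, Fri 07:00] → during → counts.
stage90 [Thu 01:00, Thu 13:00] → during → counts.
stage91 [Fri 01:00, Sun 00:00] → overlapped-by → no.
stage92 [Thu 11:00, Fri 14:00] → during → counts.
stage93 [Fri 03:00, Fri 21:00] → during → counts.
stage94 [Thu 21:00, Sat 02:00] → overlapped-by → no.
stage95 [Fri 06:00, Sun 02:00] → overlapped-by → no.
stage96 [Wed 20:00, Fri 17:00] → during → counts.
stage97 [Thu 11:00, Sat 13:00] → overlapped-by → no.
stage98 [Thu 02:00, Thu 16:00] → during → counts.
stage99 [Wed 18:00, Sun 02:00] → overlapped-by → no.
Total: 7.

7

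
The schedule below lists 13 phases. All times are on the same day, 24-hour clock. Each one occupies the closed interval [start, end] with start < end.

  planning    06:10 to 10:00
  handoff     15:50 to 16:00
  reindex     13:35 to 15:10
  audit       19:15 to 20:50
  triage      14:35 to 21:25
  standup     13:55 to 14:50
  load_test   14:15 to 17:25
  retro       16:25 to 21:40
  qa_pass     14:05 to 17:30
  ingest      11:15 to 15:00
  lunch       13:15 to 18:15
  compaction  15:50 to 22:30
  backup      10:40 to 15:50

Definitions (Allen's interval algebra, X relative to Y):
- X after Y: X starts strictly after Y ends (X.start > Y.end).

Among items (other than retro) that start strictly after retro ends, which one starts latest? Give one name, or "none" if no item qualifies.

none

Target retro = [16:25, 21:40].
audit [19:15, 20:50] → during → excluded.
backup [10:40, 15:50] → before → excluded.
compaction [15:50, 22:30] → contains → excluded.
handoff [15:50, 16:00] → before → excluded.
ingest [11:15, 15:00] → before → excluded.
load_test [14:15, 17:25] → overlaps → excluded.
lunch [13:15, 18:15] → overlaps → excluded.
planning [06:10, 10:00] → before → excluded.
qa_pass [14:05, 17:30] → overlaps → excluded.
reindex [13:35, 15:10] → before → excluded.
standup [13:55, 14:50] → before → excluded.
triage [14:35, 21:25] → overlaps → excluded.
No candidates → none.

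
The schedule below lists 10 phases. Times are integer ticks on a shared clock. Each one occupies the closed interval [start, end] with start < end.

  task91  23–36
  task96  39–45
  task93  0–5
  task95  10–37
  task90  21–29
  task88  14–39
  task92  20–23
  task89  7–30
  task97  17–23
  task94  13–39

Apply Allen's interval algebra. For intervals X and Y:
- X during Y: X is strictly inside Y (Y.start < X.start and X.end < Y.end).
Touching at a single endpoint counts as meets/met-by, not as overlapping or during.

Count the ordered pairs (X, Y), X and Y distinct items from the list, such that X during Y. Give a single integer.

15

Checking all 90 ordered pairs for relation 'during'; matching pairs in alphabetical order:
(task90, task88): task90 during task88 ✓
(task90, task89): task90 during task89 ✓
(task90, task94): task90 during task94 ✓
(task90, task95): task90 during task95 ✓
(task91, task88): task91 during task88 ✓
(task91, task94): task91 during task94 ✓
(task91, task95): task91 during task95 ✓
(task92, task88): task92 during task88 ✓
(task92, task89): task92 during task89 ✓
(task92, task94): task92 during task94 ✓
(task92, task95): task92 during task95 ✓
(task97, task88): task97 during task88 ✓
(task97, task89): task97 during task89 ✓
(task97, task94): task97 during task94 ✓
(task97, task95): task97 during task95 ✓
Count: 15.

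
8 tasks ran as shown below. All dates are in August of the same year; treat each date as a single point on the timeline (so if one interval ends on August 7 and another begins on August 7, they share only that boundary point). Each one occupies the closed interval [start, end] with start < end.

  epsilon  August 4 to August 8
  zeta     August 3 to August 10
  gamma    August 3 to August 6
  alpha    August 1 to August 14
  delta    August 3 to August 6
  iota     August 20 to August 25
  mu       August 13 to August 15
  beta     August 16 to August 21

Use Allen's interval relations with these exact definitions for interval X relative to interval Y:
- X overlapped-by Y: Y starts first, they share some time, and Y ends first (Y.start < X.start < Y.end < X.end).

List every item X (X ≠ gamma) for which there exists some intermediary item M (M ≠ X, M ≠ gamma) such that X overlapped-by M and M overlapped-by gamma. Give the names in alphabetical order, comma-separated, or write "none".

Target gamma = [August 3, August 6].
Intermediaries M with M overlapped-by gamma: epsilon.
Via epsilon — items with X overlapped-by epsilon: none.
Union: none.

none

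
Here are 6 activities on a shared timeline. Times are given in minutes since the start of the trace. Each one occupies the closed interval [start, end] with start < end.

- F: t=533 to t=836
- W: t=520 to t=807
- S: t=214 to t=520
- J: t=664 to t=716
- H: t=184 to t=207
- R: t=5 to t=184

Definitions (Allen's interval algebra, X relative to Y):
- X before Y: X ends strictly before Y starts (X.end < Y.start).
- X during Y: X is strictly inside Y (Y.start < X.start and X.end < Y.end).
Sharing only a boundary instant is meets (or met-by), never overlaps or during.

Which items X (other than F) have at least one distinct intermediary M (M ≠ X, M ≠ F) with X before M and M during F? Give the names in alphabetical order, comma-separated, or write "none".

Target F = [t=533, t=836].
Intermediaries M with M during F: J.
Via J — items with X before J: H, R, S.
Union: H, R, S.

H, R, S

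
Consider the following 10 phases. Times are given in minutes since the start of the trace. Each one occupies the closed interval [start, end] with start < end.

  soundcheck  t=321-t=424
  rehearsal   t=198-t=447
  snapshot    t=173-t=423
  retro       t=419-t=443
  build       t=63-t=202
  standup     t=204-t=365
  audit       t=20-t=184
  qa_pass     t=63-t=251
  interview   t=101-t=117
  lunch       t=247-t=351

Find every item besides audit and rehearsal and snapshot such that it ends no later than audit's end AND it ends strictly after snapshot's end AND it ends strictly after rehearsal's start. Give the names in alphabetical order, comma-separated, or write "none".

Conditions: its end is no later than audit's end (X.end <= t=184) AND its end is strictly after snapshot's end (X.end > t=423) AND its end is strictly after rehearsal's start (X.end > t=198).
build: end t=202 <= t=184? ✗; end t=202 > t=423? ✗; end t=202 > t=198? ✓ → no.
interview: end t=117 <= t=184? ✓; end t=117 > t=423? ✗; end t=117 > t=198? ✗ → no.
lunch: end t=351 <= t=184? ✗; end t=351 > t=423? ✗; end t=351 > t=198? ✓ → no.
qa_pass: end t=251 <= t=184? ✗; end t=251 > t=423? ✗; end t=251 > t=198? ✓ → no.
retro: end t=443 <= t=184? ✗; end t=443 > t=423? ✓; end t=443 > t=198? ✓ → no.
soundcheck: end t=424 <= t=184? ✗; end t=424 > t=423? ✓; end t=424 > t=198? ✓ → no.
standup: end t=365 <= t=184? ✗; end t=365 > t=423? ✗; end t=365 > t=198? ✓ → no.
Result: none.

none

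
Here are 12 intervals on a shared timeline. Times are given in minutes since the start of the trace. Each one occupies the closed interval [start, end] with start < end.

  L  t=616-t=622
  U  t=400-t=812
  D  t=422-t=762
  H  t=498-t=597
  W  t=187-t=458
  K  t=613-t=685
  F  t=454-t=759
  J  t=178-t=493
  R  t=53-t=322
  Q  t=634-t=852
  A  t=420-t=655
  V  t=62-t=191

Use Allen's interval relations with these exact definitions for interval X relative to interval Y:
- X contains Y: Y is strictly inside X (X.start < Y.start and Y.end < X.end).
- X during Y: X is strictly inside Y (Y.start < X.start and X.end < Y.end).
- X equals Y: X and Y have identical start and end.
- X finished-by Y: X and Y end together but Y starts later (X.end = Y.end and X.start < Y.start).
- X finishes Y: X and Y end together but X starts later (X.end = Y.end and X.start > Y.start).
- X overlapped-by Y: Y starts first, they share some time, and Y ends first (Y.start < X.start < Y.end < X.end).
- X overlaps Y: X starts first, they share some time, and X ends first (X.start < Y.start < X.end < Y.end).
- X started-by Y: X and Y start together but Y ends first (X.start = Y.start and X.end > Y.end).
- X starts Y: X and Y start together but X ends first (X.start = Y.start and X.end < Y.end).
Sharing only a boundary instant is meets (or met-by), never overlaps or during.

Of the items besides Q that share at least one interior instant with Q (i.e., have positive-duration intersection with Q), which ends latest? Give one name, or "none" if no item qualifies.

U

Target Q = [t=634, t=852].
A [t=420, t=655] → overlaps → candidate.
D [t=422, t=762] → overlaps → candidate.
F [t=454, t=759] → overlaps → candidate.
H [t=498, t=597] → before → excluded.
J [t=178, t=493] → before → excluded.
K [t=613, t=685] → overlaps → candidate.
L [t=616, t=622] → before → excluded.
R [t=53, t=322] → before → excluded.
U [t=400, t=812] → overlaps → candidate.
V [t=62, t=191] → before → excluded.
W [t=187, t=458] → before → excluded.
Among candidates, latest end is t=812 → U.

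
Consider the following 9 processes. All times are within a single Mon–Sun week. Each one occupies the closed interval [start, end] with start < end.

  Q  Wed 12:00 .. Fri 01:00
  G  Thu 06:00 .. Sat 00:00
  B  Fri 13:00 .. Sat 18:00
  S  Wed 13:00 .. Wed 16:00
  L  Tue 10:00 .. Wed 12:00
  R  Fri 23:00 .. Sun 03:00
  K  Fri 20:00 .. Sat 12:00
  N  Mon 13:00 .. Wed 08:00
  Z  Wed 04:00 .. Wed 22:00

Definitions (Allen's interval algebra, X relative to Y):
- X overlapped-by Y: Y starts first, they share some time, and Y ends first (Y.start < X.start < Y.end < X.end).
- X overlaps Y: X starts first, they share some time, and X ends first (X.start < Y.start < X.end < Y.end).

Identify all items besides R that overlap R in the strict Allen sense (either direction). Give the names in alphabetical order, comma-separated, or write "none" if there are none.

B, G, K

Target R = [Fri 23:00, Sun 03:00].
B [Fri 13:00, Sat 18:00] → overlaps → yes.
G [Thu 06:00, Sat 00:00] → overlaps → yes.
K [Fri 20:00, Sat 12:00] → overlaps → yes.
L [Tue 10:00, Wed 12:00] → before → no.
N [Mon 13:00, Wed 08:00] → before → no.
Q [Wed 12:00, Fri 01:00] → before → no.
S [Wed 13:00, Wed 16:00] → before → no.
Z [Wed 04:00, Wed 22:00] → before → no.
Result: B, G, K.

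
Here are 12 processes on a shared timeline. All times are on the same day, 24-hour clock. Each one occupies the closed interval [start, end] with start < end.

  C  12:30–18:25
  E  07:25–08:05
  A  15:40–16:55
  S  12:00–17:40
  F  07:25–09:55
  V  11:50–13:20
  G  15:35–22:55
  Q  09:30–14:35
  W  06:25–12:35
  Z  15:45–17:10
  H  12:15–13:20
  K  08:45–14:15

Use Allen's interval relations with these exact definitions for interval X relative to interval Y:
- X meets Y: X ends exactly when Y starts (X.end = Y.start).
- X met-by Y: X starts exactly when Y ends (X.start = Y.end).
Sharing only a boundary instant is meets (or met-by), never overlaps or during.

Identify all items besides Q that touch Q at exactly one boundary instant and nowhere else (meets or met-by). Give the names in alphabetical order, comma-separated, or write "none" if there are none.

none

Target Q = [09:30, 14:35].
A [15:40, 16:55] → after → no.
C [12:30, 18:25] → overlapped-by → no.
E [07:25, 08:05] → before → no.
F [07:25, 09:55] → overlaps → no.
G [15:35, 22:55] → after → no.
H [12:15, 13:20] → during → no.
K [08:45, 14:15] → overlaps → no.
S [12:00, 17:40] → overlapped-by → no.
V [11:50, 13:20] → during → no.
W [06:25, 12:35] → overlaps → no.
Z [15:45, 17:10] → after → no.
Result: none.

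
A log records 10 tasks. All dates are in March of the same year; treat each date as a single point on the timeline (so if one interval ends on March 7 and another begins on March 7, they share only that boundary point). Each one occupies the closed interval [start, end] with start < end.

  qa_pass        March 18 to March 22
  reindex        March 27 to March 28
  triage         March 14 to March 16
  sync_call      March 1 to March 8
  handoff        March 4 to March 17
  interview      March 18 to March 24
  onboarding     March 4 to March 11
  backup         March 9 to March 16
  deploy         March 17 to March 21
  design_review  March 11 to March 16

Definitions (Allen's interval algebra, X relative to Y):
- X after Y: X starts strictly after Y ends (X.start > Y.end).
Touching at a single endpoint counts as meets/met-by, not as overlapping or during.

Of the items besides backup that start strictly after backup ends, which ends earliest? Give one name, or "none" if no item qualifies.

Target backup = [March 9, March 16].
deploy [March 17, March 21] → after → candidate.
design_review [March 11, March 16] → finishes → excluded.
handoff [March 4, March 17] → contains → excluded.
interview [March 18, March 24] → after → candidate.
onboarding [March 4, March 11] → overlaps → excluded.
qa_pass [March 18, March 22] → after → candidate.
reindex [March 27, March 28] → after → candidate.
sync_call [March 1, March 8] → before → excluded.
triage [March 14, March 16] → finishes → excluded.
Among candidates, earliest end is March 21 → deploy.

deploy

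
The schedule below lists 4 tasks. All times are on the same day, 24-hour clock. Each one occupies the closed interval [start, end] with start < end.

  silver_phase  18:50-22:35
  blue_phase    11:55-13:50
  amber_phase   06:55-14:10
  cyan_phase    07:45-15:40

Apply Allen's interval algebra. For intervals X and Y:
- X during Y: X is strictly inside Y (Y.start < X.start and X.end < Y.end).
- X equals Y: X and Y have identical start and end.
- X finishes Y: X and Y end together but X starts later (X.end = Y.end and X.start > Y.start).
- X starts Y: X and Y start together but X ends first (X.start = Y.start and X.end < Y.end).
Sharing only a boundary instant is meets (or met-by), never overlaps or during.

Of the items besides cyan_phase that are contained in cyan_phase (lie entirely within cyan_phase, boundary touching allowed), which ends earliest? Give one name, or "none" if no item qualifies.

blue_phase

Target cyan_phase = [07:45, 15:40].
amber_phase [06:55, 14:10] → overlaps → excluded.
blue_phase [11:55, 13:50] → during → candidate.
silver_phase [18:50, 22:35] → after → excluded.
Among candidates, earliest end is 13:50 → blue_phase.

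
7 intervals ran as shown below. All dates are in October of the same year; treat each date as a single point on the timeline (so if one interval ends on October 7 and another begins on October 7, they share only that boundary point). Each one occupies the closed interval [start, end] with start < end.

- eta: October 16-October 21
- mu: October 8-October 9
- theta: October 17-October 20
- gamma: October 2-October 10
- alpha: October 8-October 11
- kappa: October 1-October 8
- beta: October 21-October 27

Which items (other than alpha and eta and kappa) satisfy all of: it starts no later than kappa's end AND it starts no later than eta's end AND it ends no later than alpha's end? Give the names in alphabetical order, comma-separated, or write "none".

Conditions: its start is no later than kappa's end (X.start <= October 8) AND its start is no later than eta's end (X.start <= October 21) AND its end is no later than alpha's end (X.end <= October 11).
beta: start October 21 <= October 8? ✗; start October 21 <= October 21? ✓; end October 27 <= October 11? ✗ → no.
gamma: start October 2 <= October 8? ✓; start October 2 <= October 21? ✓; end October 10 <= October 11? ✓ → yes.
mu: start October 8 <= October 8? ✓; start October 8 <= October 21? ✓; end October 9 <= October 11? ✓ → yes.
theta: start October 17 <= October 8? ✗; start October 17 <= October 21? ✓; end October 20 <= October 11? ✗ → no.
Result: gamma, mu.

gamma, mu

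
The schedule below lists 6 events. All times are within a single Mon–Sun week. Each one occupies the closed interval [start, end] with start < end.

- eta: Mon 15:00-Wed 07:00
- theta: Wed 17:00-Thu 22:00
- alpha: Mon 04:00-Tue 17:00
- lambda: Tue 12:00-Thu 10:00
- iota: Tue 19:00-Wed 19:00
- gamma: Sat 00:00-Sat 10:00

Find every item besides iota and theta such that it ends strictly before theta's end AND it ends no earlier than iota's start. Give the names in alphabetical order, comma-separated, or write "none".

eta, lambda

Conditions: its end is strictly before theta's end (X.end < Thu 22:00) AND its end is no earlier than iota's start (X.end >= Tue 19:00).
alpha: end Tue 17:00 < Thu 22:00? ✓; end Tue 17:00 >= Tue 19:00? ✗ → no.
eta: end Wed 07:00 < Thu 22:00? ✓; end Wed 07:00 >= Tue 19:00? ✓ → yes.
gamma: end Sat 10:00 < Thu 22:00? ✗; end Sat 10:00 >= Tue 19:00? ✓ → no.
lambda: end Thu 10:00 < Thu 22:00? ✓; end Thu 10:00 >= Tue 19:00? ✓ → yes.
Result: eta, lambda.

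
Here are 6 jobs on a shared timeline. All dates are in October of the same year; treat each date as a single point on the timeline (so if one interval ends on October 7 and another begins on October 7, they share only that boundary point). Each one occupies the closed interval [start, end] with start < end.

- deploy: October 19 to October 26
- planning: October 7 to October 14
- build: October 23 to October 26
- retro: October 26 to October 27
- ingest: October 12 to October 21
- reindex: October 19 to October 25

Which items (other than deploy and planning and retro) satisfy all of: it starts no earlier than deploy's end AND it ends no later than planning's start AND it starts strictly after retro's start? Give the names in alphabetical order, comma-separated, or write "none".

Conditions: its start is no earlier than deploy's end (X.start >= October 26) AND its end is no later than planning's start (X.end <= October 7) AND its start is strictly after retro's start (X.start > October 26).
build: start October 23 >= October 26? ✗; end October 26 <= October 7? ✗; start October 23 > October 26? ✗ → no.
ingest: start October 12 >= October 26? ✗; end October 21 <= October 7? ✗; start October 12 > October 26? ✗ → no.
reindex: start October 19 >= October 26? ✗; end October 25 <= October 7? ✗; start October 19 > October 26? ✗ → no.
Result: none.

none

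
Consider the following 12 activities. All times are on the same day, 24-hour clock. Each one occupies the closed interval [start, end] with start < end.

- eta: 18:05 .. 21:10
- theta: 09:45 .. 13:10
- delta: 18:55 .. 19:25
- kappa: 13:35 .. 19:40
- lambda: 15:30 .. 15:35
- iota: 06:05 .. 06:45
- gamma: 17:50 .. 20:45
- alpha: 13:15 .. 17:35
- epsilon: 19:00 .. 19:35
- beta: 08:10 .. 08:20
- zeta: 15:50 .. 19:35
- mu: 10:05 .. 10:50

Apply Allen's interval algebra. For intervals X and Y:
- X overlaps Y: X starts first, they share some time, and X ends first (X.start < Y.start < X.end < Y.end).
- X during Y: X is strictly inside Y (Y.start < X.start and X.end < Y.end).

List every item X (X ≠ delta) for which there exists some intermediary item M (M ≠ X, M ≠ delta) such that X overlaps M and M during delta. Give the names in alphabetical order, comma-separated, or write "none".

Target delta = [18:55, 19:25].
Intermediaries M with M during delta: none.
Union: none.

none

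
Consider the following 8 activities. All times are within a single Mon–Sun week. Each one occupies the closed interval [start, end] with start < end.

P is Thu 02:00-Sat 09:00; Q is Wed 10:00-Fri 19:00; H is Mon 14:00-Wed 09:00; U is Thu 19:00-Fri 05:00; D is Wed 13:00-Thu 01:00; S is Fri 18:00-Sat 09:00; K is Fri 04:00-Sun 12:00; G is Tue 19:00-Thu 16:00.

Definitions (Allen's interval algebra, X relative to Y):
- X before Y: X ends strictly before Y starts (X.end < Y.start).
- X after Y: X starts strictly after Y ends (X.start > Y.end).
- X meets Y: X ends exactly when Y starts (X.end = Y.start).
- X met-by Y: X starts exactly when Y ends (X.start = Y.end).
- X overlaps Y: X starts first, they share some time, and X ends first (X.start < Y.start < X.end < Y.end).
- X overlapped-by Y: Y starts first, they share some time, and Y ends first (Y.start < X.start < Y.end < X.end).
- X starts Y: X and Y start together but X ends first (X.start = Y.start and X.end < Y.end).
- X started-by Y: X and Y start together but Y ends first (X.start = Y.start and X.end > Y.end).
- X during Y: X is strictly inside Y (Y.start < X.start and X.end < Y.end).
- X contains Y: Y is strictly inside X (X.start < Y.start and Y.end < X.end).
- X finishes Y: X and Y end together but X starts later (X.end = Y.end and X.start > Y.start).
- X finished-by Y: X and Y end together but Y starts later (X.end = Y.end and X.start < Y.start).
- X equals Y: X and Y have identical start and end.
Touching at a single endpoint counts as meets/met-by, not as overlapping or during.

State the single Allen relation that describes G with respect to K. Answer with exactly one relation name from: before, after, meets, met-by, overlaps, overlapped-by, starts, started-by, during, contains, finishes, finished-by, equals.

before

G = [Tue 19:00, Thu 16:00]; K = [Fri 04:00, Sun 12:00].
Compare endpoints: G.start < K.start, G.start < K.end, G.end < K.start, G.end < K.end.
That pattern is 'before'.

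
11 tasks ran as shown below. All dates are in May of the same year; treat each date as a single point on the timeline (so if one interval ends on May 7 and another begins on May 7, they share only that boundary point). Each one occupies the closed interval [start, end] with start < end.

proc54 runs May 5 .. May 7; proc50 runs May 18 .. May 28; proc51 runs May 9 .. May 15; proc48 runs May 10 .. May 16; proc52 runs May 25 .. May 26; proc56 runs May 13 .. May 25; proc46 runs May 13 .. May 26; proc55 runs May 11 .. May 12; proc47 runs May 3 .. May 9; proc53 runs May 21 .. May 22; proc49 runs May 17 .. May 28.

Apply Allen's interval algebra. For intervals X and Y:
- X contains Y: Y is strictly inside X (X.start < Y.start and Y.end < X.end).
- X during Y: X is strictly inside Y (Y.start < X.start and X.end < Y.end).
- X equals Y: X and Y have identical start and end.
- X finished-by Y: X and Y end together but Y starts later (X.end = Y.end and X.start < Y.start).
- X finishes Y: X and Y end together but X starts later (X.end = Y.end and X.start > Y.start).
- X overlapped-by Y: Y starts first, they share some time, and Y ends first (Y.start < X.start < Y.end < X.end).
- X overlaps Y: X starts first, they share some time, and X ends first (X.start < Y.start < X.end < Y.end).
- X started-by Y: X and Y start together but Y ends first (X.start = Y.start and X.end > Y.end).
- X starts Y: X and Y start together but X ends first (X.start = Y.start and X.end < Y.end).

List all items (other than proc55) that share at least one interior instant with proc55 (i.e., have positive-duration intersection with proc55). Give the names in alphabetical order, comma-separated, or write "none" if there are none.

proc48, proc51

Target proc55 = [May 11, May 12].
proc46 [May 13, May 26] → after → no.
proc47 [May 3, May 9] → before → no.
proc48 [May 10, May 16] → contains → yes.
proc49 [May 17, May 28] → after → no.
proc50 [May 18, May 28] → after → no.
proc51 [May 9, May 15] → contains → yes.
proc52 [May 25, May 26] → after → no.
proc53 [May 21, May 22] → after → no.
proc54 [May 5, May 7] → before → no.
proc56 [May 13, May 25] → after → no.
Result: proc48, proc51.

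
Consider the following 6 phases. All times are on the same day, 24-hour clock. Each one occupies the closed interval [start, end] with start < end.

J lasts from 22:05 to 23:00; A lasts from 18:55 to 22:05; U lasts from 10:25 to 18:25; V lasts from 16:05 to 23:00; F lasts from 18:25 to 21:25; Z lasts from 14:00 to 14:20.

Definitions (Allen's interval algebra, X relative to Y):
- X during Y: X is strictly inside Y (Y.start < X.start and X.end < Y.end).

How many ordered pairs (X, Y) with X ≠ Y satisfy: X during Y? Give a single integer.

Checking all 30 ordered pairs for relation 'during'; matching pairs in alphabetical order:
(A, V): A during V ✓
(F, V): F during V ✓
(Z, U): Z during U ✓
Count: 3.

3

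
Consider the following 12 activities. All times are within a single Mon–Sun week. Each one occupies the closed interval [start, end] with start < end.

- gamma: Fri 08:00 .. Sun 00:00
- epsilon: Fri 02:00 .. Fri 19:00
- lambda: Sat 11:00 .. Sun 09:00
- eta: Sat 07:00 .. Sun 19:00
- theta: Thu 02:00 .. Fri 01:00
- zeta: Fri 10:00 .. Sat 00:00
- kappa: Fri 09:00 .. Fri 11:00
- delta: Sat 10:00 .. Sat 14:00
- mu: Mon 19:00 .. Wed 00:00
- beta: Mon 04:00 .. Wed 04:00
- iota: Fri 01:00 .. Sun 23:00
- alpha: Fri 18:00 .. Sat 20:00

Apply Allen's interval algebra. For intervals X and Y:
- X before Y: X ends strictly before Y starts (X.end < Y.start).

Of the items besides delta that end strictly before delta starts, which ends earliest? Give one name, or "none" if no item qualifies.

mu

Target delta = [Sat 10:00, Sat 14:00].
alpha [Fri 18:00, Sat 20:00] → contains → excluded.
beta [Mon 04:00, Wed 04:00] → before → candidate.
epsilon [Fri 02:00, Fri 19:00] → before → candidate.
eta [Sat 07:00, Sun 19:00] → contains → excluded.
gamma [Fri 08:00, Sun 00:00] → contains → excluded.
iota [Fri 01:00, Sun 23:00] → contains → excluded.
kappa [Fri 09:00, Fri 11:00] → before → candidate.
lambda [Sat 11:00, Sun 09:00] → overlapped-by → excluded.
mu [Mon 19:00, Wed 00:00] → before → candidate.
theta [Thu 02:00, Fri 01:00] → before → candidate.
zeta [Fri 10:00, Sat 00:00] → before → candidate.
Among candidates, earliest end is Wed 00:00 → mu.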